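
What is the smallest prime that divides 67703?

79

67703 is odd.
Digit sum 23, not divisible by 3.
Ends in 3: not divisible by 5.
7: 67703 = 7·9671 + 6
11: 67703 = 11·6154 + 9
13: 67703 = 13·5207 + 12
17: 67703 = 17·3982 + 9
19: 67703 = 19·3563 + 6
23: 67703 = 23·2943 + 14
29: 67703 = 29·2334 + 17
31: 67703 = 31·2183 + 30
37: 67703 = 37·1829 + 30
41: 67703 = 41·1651 + 12
43: 67703 = 43·1574 + 21
47: 67703 = 47·1440 + 23
53: 67703 = 53·1277 + 22
59: 67703 = 59·1147 + 30
61: 67703 = 61·1109 + 54
67: 67703 = 67·1010 + 33
71: 67703 = 71·953 + 40
73: 67703 = 73·927 + 32
79: 67703 = 79·857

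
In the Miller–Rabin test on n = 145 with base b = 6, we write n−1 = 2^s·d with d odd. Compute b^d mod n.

145 − 1 = 144 = 2^4 · 9, so d = 9.
6^1 ≡ 6 (mod 145)
6^2 ≡ 6^2 = 36 ≡ 36 (mod 145)
6^4 ≡ 36^2 = 1296 ≡ 136 (mod 145)
6^8 ≡ 136^2 = 18496 ≡ 81 (mod 145)
9 = 8 + 1 in binary powers of 2.
So 6^9 ≡ 81 · 6 ≡ 51 (mod 145).
Squaring chain: 51 → 136 → 81 → 36; never reaches −1, so base 6 is a Miller–Rabin witness that 145 is composite.

51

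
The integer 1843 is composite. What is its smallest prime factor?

1843 is odd.
Digit sum 16, not divisible by 3.
Ends in 3: not divisible by 5.
7: 1843 = 7·263 + 2
11: 1843 = 11·167 + 6
13: 1843 = 13·141 + 10
17: 1843 = 17·108 + 7
19: 1843 = 19·97

19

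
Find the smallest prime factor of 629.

17

629 is odd.
Digit sum 17, not divisible by 3.
Ends in 9: not divisible by 5.
7: 629 = 7·89 + 6
11: 629 = 11·57 + 2
13: 629 = 13·48 + 5
17: 629 = 17·37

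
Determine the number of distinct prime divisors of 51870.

6

51870 = 2 · 25935
25935 = 3 · 8645
8645 = 5 · 1729
1729 = 7 · 247
247 = 13 · 19
51870 = 2 · 3 · 5 · 7 · 13 · 19, which has 6 distinct prime factors.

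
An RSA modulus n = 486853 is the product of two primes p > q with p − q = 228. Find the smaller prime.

593

Since p = q + 228, we have 486853 = q(q + 228), so q² + 228q − 486853 = 0.
Discriminant: 228² + 4·486853 = 51984 + 1947412 = 1999396; √1999396 = 1414.
q = (−228 + 1414)/2 = 593, and p = q + 228 = 821.
Check: 593 · 821 = 486853.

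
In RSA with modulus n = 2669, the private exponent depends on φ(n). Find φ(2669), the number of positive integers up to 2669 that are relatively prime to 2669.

2496

Factor: 2669 = 17 · 157.
φ(2669) = (17−1) · (157−1) = 16 · 156 = 2496.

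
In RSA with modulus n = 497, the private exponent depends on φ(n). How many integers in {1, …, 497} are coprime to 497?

420

Factor: 497 = 7 · 71.
φ(497) = (7−1) · (71−1) = 6 · 70 = 420.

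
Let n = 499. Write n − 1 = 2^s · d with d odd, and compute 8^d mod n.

498

499 − 1 = 498 = 2^1 · 249, so d = 249.
8^1 ≡ 8 (mod 499)
8^2 ≡ 8^2 = 64 ≡ 64 (mod 499)
8^4 ≡ 64^2 = 4096 ≡ 104 (mod 499)
8^8 ≡ 104^2 = 10816 ≡ 337 (mod 499)
8^16 ≡ 337^2 = 113569 ≡ 296 (mod 499)
8^32 ≡ 296^2 = 87616 ≡ 291 (mod 499)
8^64 ≡ 291^2 = 84681 ≡ 350 (mod 499)
8^128 ≡ 350^2 = 122500 ≡ 245 (mod 499)
249 = 128 + 64 + 32 + 16 + 8 + 1 in binary powers of 2.
So 8^249 ≡ 245 · 350 · 291 · 296 · 337 · 8 ≡ 498 (mod 499).
Since 8^d ≡ 498 (mod 499), base 8 does not prove 499 composite.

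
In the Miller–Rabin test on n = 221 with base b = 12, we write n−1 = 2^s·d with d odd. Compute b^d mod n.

194

221 − 1 = 220 = 2^2 · 55, so d = 55.
12^1 ≡ 12 (mod 221)
12^2 ≡ 12^2 = 144 ≡ 144 (mod 221)
12^4 ≡ 144^2 = 20736 ≡ 183 (mod 221)
12^8 ≡ 183^2 = 33489 ≡ 118 (mod 221)
12^16 ≡ 118^2 = 13924 ≡ 1 (mod 221)
12^32 ≡ 1^2 = 1 ≡ 1 (mod 221)
55 = 32 + 16 + 4 + 2 + 1 in binary powers of 2.
So 12^55 ≡ 1 · 1 · 183 · 144 · 12 ≡ 194 (mod 221).
Squaring chain: 194 → 66; never reaches −1, so base 12 is a Miller–Rabin witness that 221 is composite.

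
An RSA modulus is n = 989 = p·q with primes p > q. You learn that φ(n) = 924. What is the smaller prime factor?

23

φ(n) = (p−1)(q−1) = n − (p+q) + 1, so p + q = 989 − 924 + 1 = 66.
p and q are the roots of t² − 66t + 989 = 0.
Discriminant: 66² − 4·989 = 4356 − 3956 = 400; √400 = 20.
q = (66 − 20)/2 = 23, p = (66 + 20)/2 = 43.
Check: 23 · 43 = 989.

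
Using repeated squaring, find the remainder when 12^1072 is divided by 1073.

900

12^1 ≡ 12 (mod 1073)
12^2 ≡ 12^2 = 144 ≡ 144 (mod 1073)
12^4 ≡ 144^2 = 20736 ≡ 349 (mod 1073)
12^8 ≡ 349^2 = 121801 ≡ 552 (mod 1073)
12^16 ≡ 552^2 = 304704 ≡ 1045 (mod 1073)
12^32 ≡ 1045^2 = 1092025 ≡ 784 (mod 1073)
12^64 ≡ 784^2 = 614656 ≡ 900 (mod 1073)
12^128 ≡ 900^2 = 810000 ≡ 958 (mod 1073)
12^256 ≡ 958^2 = 917764 ≡ 349 (mod 1073)
12^512 ≡ 349^2 = 121801 ≡ 552 (mod 1073)
12^1024 ≡ 552^2 = 304704 ≡ 1045 (mod 1073)
1072 = 1024 + 32 + 16 in binary powers of 2.
So 12^1072 ≡ 1045 · 784 · 1045 ≡ 900 (mod 1073).
Since 900 ≠ 1, base 12 is a Fermat witness: 1073 is composite.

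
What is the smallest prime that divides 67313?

83

67313 is odd.
Digit sum 20, not divisible by 3.
Ends in 3: not divisible by 5.
7: 67313 = 7·9616 + 1
11: 67313 = 11·6119 + 4
13: 67313 = 13·5177 + 12
17: 67313 = 17·3959 + 10
19: 67313 = 19·3542 + 15
23: 67313 = 23·2926 + 15
29: 67313 = 29·2321 + 4
31: 67313 = 31·2171 + 12
37: 67313 = 37·1819 + 10
41: 67313 = 41·1641 + 32
43: 67313 = 43·1565 + 18
47: 67313 = 47·1432 + 9
53: 67313 = 53·1270 + 3
59: 67313 = 59·1140 + 53
61: 67313 = 61·1103 + 30
67: 67313 = 67·1004 + 45
71: 67313 = 71·948 + 5
73: 67313 = 73·922 + 7
79: 67313 = 79·852 + 5
83: 67313 = 83·811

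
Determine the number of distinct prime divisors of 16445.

4

16445 = 5 · 3289
3289 = 11 · 299
299 = 13 · 23
16445 = 5 · 11 · 13 · 23, which has 4 distinct prime factors.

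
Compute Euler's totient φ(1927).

Factor: 1927 = 41 · 47.
φ(1927) = (41−1) · (47−1) = 40 · 46 = 1840.

1840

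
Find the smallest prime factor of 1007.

19

1007 is odd.
Digit sum 8, not divisible by 3.
Ends in 7: not divisible by 5.
7: 1007 = 7·143 + 6
11: 1007 = 11·91 + 6
13: 1007 = 13·77 + 6
17: 1007 = 17·59 + 4
19: 1007 = 19·53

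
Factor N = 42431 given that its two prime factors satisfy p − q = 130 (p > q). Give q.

151

Since p = q + 130, we have 42431 = q(q + 130), so q² + 130q − 42431 = 0.
Discriminant: 130² + 4·42431 = 16900 + 169724 = 186624; √186624 = 432.
q = (−130 + 432)/2 = 151, and p = q + 130 = 281.
Check: 151 · 281 = 42431.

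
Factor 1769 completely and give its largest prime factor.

61

1769 = 29 · 61
61 is prime.
So 1769 = 29 · 61; the largest prime factor is 61.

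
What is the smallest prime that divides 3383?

3383 is odd.
Digit sum 17, not divisible by 3.
Ends in 3: not divisible by 5.
7: 3383 = 7·483 + 2
11: 3383 = 11·307 + 6
13: 3383 = 13·260 + 3
17: 3383 = 17·199

17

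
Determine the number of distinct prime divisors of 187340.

5

187340 = 2^2 · 46835
46835 = 5 · 9367
9367 = 17 · 551
551 = 19 · 29
187340 = 2^2 · 5 · 17 · 19 · 29, which has 5 distinct prime factors.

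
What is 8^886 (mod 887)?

1

8^1 ≡ 8 (mod 887)
8^2 ≡ 8^2 = 64 ≡ 64 (mod 887)
8^4 ≡ 64^2 = 4096 ≡ 548 (mod 887)
8^8 ≡ 548^2 = 300304 ≡ 498 (mod 887)
8^16 ≡ 498^2 = 248004 ≡ 531 (mod 887)
8^32 ≡ 531^2 = 281961 ≡ 782 (mod 887)
8^64 ≡ 782^2 = 611524 ≡ 381 (mod 887)
8^128 ≡ 381^2 = 145161 ≡ 580 (mod 887)
8^256 ≡ 580^2 = 336400 ≡ 227 (mod 887)
8^512 ≡ 227^2 = 51529 ≡ 83 (mod 887)
886 = 512 + 256 + 64 + 32 + 16 + 4 + 2 in binary powers of 2.
So 8^886 ≡ 83 · 227 · 381 · 782 · 531 · 548 · 64 ≡ 1 (mod 887).
Since the result is 1, base 8 gives no evidence that 887 is composite.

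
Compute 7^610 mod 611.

7^1 ≡ 7 (mod 611)
7^2 ≡ 7^2 = 49 ≡ 49 (mod 611)
7^4 ≡ 49^2 = 2401 ≡ 568 (mod 611)
7^8 ≡ 568^2 = 322624 ≡ 16 (mod 611)
7^16 ≡ 16^2 = 256 ≡ 256 (mod 611)
7^32 ≡ 256^2 = 65536 ≡ 159 (mod 611)
7^64 ≡ 159^2 = 25281 ≡ 230 (mod 611)
7^128 ≡ 230^2 = 52900 ≡ 354 (mod 611)
7^256 ≡ 354^2 = 125316 ≡ 61 (mod 611)
7^512 ≡ 61^2 = 3721 ≡ 55 (mod 611)
610 = 512 + 64 + 32 + 2 in binary powers of 2.
So 7^610 ≡ 55 · 230 · 159 · 49 ≡ 17 (mod 611).
Since 17 ≠ 1, base 7 is a Fermat witness: 611 is composite.

17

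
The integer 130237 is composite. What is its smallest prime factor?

17

130237 is odd.
Digit sum 16, not divisible by 3.
Ends in 7: not divisible by 5.
7: 130237 = 7·18605 + 2
11: 130237 = 11·11839 + 8
13: 130237 = 13·10018 + 3
17: 130237 = 17·7661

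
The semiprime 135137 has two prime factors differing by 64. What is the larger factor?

Since p = q + 64, we have 135137 = q(q + 64), so q² + 64q − 135137 = 0.
Discriminant: 64² + 4·135137 = 4096 + 540548 = 544644; √544644 = 738.
q = (−64 + 738)/2 = 337, and p = q + 64 = 401.
Check: 337 · 401 = 135137.

401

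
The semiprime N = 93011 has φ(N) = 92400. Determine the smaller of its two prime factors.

φ(n) = (p−1)(q−1) = n − (p+q) + 1, so p + q = 93011 − 92400 + 1 = 612.
p and q are the roots of t² − 612t + 93011 = 0.
Discriminant: 612² − 4·93011 = 374544 − 372044 = 2500; √2500 = 50.
q = (612 − 50)/2 = 281, p = (612 + 50)/2 = 331.
Check: 281 · 331 = 93011.

281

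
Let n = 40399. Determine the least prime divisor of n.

71

40399 is odd.
Digit sum 25, not divisible by 3.
Ends in 9: not divisible by 5.
7: 40399 = 7·5771 + 2
11: 40399 = 11·3672 + 7
13: 40399 = 13·3107 + 8
17: 40399 = 17·2376 + 7
19: 40399 = 19·2126 + 5
23: 40399 = 23·1756 + 11
29: 40399 = 29·1393 + 2
31: 40399 = 31·1303 + 6
37: 40399 = 37·1091 + 32
41: 40399 = 41·985 + 14
43: 40399 = 43·939 + 22
47: 40399 = 47·859 + 26
53: 40399 = 53·762 + 13
59: 40399 = 59·684 + 43
61: 40399 = 61·662 + 17
67: 40399 = 67·602 + 65
71: 40399 = 71·569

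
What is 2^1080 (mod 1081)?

2^1 ≡ 2 (mod 1081)
2^2 ≡ 2^2 = 4 ≡ 4 (mod 1081)
2^4 ≡ 4^2 = 16 ≡ 16 (mod 1081)
2^8 ≡ 16^2 = 256 ≡ 256 (mod 1081)
2^16 ≡ 256^2 = 65536 ≡ 676 (mod 1081)
2^32 ≡ 676^2 = 456976 ≡ 794 (mod 1081)
2^64 ≡ 794^2 = 630436 ≡ 213 (mod 1081)
2^128 ≡ 213^2 = 45369 ≡ 1048 (mod 1081)
2^256 ≡ 1048^2 = 1098304 ≡ 8 (mod 1081)
2^512 ≡ 8^2 = 64 ≡ 64 (mod 1081)
2^1024 ≡ 64^2 = 4096 ≡ 853 (mod 1081)
1080 = 1024 + 32 + 16 + 8 in binary powers of 2.
So 2^1080 ≡ 853 · 794 · 676 · 256 ≡ 165 (mod 1081).
Since 165 ≠ 1, base 2 is a Fermat witness: 1081 is composite.

165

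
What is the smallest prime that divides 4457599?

4457599 is odd.
Digit sum 43, not divisible by 3.
Ends in 9: not divisible by 5.
7: 4457599 = 7·636799 + 6
11: 4457599 = 11·405236 + 3
13: 4457599 = 13·342892 + 3
17: 4457599 = 17·262211 + 12
19: 4457599 = 19·234610 + 9
23: 4457599 = 23·193808 + 15
29: 4457599 = 29·153710 + 9
31: 4457599 = 31·143793 + 16
37: 4457599 = 37·120475 + 24
41: 4457599 = 41·108721 + 38
43: 4457599 = 43·103665 + 4
47: 4457599 = 47·94842 + 25
53: 4457599 = 53·84105 + 34
59: 4457599 = 59·75552 + 31
61: 4457599 = 61·73075 + 24
67: 4457599 = 67·66531 + 22
71: 4457599 = 71·62783 + 6
73: 4457599 = 73·61063

73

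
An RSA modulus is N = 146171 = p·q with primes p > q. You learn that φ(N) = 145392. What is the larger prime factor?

φ(n) = (p−1)(q−1) = n − (p+q) + 1, so p + q = 146171 − 145392 + 1 = 780.
p and q are the roots of t² − 780t + 146171 = 0.
Discriminant: 780² − 4·146171 = 608400 − 584684 = 23716; √23716 = 154.
q = (780 − 154)/2 = 313, p = (780 + 154)/2 = 467.
Check: 313 · 467 = 146171.

467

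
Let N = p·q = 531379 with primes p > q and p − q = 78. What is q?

Since p = q + 78, we have 531379 = q(q + 78), so q² + 78q − 531379 = 0.
Discriminant: 78² + 4·531379 = 6084 + 2125516 = 2131600; √2131600 = 1460.
q = (−78 + 1460)/2 = 691, and p = q + 78 = 769.
Check: 691 · 769 = 531379.

691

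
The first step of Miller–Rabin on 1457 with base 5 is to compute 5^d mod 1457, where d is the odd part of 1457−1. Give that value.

1457 − 1 = 1456 = 2^4 · 91, so d = 91.
5^1 ≡ 5 (mod 1457)
5^2 ≡ 5^2 = 25 ≡ 25 (mod 1457)
5^4 ≡ 25^2 = 625 ≡ 625 (mod 1457)
5^8 ≡ 625^2 = 390625 ≡ 149 (mod 1457)
5^16 ≡ 149^2 = 22201 ≡ 346 (mod 1457)
5^32 ≡ 346^2 = 119716 ≡ 242 (mod 1457)
5^64 ≡ 242^2 = 58564 ≡ 284 (mod 1457)
91 = 64 + 16 + 8 + 2 + 1 in binary powers of 2.
So 5^91 ≡ 284 · 346 · 149 · 25 · 5 ≡ 160 (mod 1457).
Squaring chain: 160 → 831 → 1400 → 335; never reaches −1, so base 5 is a Miller–Rabin witness that 1457 is composite.

160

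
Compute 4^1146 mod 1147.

4^1 ≡ 4 (mod 1147)
4^2 ≡ 4^2 = 16 ≡ 16 (mod 1147)
4^4 ≡ 16^2 = 256 ≡ 256 (mod 1147)
4^8 ≡ 256^2 = 65536 ≡ 157 (mod 1147)
4^16 ≡ 157^2 = 24649 ≡ 562 (mod 1147)
4^32 ≡ 562^2 = 315844 ≡ 419 (mod 1147)
4^64 ≡ 419^2 = 175561 ≡ 70 (mod 1147)
4^128 ≡ 70^2 = 4900 ≡ 312 (mod 1147)
4^256 ≡ 312^2 = 97344 ≡ 996 (mod 1147)
4^512 ≡ 996^2 = 992016 ≡ 1008 (mod 1147)
4^1024 ≡ 1008^2 = 1016064 ≡ 969 (mod 1147)
1146 = 1024 + 64 + 32 + 16 + 8 + 2 in binary powers of 2.
So 4^1146 ≡ 969 · 70 · 419 · 562 · 157 · 16 ≡ 1120 (mod 1147).
Since 1120 ≠ 1, base 4 is a Fermat witness: 1147 is composite.

1120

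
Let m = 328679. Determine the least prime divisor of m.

328679 is odd.
Digit sum 35, not divisible by 3.
Ends in 9: not divisible by 5.
7: 328679 = 7·46954 + 1
11: 328679 = 11·29879 + 10
13: 328679 = 13·25283

13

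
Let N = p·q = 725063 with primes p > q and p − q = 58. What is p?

Since p = q + 58, we have 725063 = q(q + 58), so q² + 58q − 725063 = 0.
Discriminant: 58² + 4·725063 = 3364 + 2900252 = 2903616; √2903616 = 1704.
q = (−58 + 1704)/2 = 823, and p = q + 58 = 881.
Check: 823 · 881 = 725063.

881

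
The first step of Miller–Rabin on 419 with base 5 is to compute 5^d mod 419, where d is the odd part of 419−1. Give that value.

419 − 1 = 418 = 2^1 · 209, so d = 209.
5^1 ≡ 5 (mod 419)
5^2 ≡ 5^2 = 25 ≡ 25 (mod 419)
5^4 ≡ 25^2 = 625 ≡ 206 (mod 419)
5^8 ≡ 206^2 = 42436 ≡ 117 (mod 419)
5^16 ≡ 117^2 = 13689 ≡ 281 (mod 419)
5^32 ≡ 281^2 = 78961 ≡ 189 (mod 419)
5^64 ≡ 189^2 = 35721 ≡ 106 (mod 419)
5^128 ≡ 106^2 = 11236 ≡ 342 (mod 419)
209 = 128 + 64 + 16 + 1 in binary powers of 2.
So 5^209 ≡ 342 · 106 · 281 · 5 ≡ 1 (mod 419).
Since 5^d ≡ 1 (mod 419), base 5 does not prove 419 composite.

1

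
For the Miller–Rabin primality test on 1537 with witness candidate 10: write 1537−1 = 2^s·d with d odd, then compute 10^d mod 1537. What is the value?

1537 − 1 = 1536 = 2^9 · 3, so d = 3.
10^1 ≡ 10 (mod 1537)
10^2 ≡ 10^2 = 100 ≡ 100 (mod 1537)
3 = 2 + 1 in binary powers of 2.
So 10^3 ≡ 100 · 10 ≡ 1000 (mod 1537).
Squaring chain: 1000 → 950 → 281 → 574 → 558 → 890 → 545 → 384 → 1441; never reaches −1, so base 10 is a Miller–Rabin witness that 1537 is composite.

1000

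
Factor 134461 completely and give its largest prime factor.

134461 = 43 · 3127
3127 = 53 · 59
59 is prime.
So 134461 = 43 · 53 · 59; the largest prime factor is 59.

59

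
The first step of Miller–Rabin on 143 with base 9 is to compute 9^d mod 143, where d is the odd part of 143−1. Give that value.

143 − 1 = 142 = 2^1 · 71, so d = 71.
9^1 ≡ 9 (mod 143)
9^2 ≡ 9^2 = 81 ≡ 81 (mod 143)
9^4 ≡ 81^2 = 6561 ≡ 126 (mod 143)
9^8 ≡ 126^2 = 15876 ≡ 3 (mod 143)
9^16 ≡ 3^2 = 9 ≡ 9 (mod 143)
9^32 ≡ 9^2 = 81 ≡ 81 (mod 143)
9^64 ≡ 81^2 = 6561 ≡ 126 (mod 143)
71 = 64 + 4 + 2 + 1 in binary powers of 2.
So 9^71 ≡ 126 · 126 · 81 · 9 ≡ 42 (mod 143).
Squaring chain: 42; never reaches −1, so base 9 is a Miller–Rabin witness that 143 is composite.

42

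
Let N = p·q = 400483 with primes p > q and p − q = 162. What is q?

Since p = q + 162, we have 400483 = q(q + 162), so q² + 162q − 400483 = 0.
Discriminant: 162² + 4·400483 = 26244 + 1601932 = 1628176; √1628176 = 1276.
q = (−162 + 1276)/2 = 557, and p = q + 162 = 719.
Check: 557 · 719 = 400483.

557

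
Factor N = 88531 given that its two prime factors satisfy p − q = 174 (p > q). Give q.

Since p = q + 174, we have 88531 = q(q + 174), so q² + 174q − 88531 = 0.
Discriminant: 174² + 4·88531 = 30276 + 354124 = 384400; √384400 = 620.
q = (−174 + 620)/2 = 223, and p = q + 174 = 397.
Check: 223 · 397 = 88531.

223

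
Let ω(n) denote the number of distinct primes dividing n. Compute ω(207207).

207207 = 3^2 · 23023
23023 = 7 · 3289
3289 = 11 · 299
299 = 13 · 23
207207 = 3^2 · 7 · 11 · 13 · 23, which has 5 distinct prime factors.

5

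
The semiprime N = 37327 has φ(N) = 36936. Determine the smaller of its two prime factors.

163

φ(n) = (p−1)(q−1) = n − (p+q) + 1, so p + q = 37327 − 36936 + 1 = 392.
p and q are the roots of t² − 392t + 37327 = 0.
Discriminant: 392² − 4·37327 = 153664 − 149308 = 4356; √4356 = 66.
q = (392 − 66)/2 = 163, p = (392 + 66)/2 = 229.
Check: 163 · 229 = 37327.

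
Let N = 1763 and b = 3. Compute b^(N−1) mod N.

3^1 ≡ 3 (mod 1763)
3^2 ≡ 3^2 = 9 ≡ 9 (mod 1763)
3^4 ≡ 9^2 = 81 ≡ 81 (mod 1763)
3^8 ≡ 81^2 = 6561 ≡ 1272 (mod 1763)
3^16 ≡ 1272^2 = 1617984 ≡ 1313 (mod 1763)
3^32 ≡ 1313^2 = 1723969 ≡ 1518 (mod 1763)
3^64 ≡ 1518^2 = 2304324 ≡ 83 (mod 1763)
3^128 ≡ 83^2 = 6889 ≡ 1600 (mod 1763)
3^256 ≡ 1600^2 = 2560000 ≡ 124 (mod 1763)
3^512 ≡ 124^2 = 15376 ≡ 1272 (mod 1763)
3^1024 ≡ 1272^2 = 1617984 ≡ 1313 (mod 1763)
1762 = 1024 + 512 + 128 + 64 + 32 + 2 in binary powers of 2.
So 3^1762 ≡ 1313 · 1272 · 1600 · 83 · 1518 · 9 ≡ 583 (mod 1763).
Since 583 ≠ 1, base 3 is a Fermat witness: 1763 is composite.

583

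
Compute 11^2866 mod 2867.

914

11^1 ≡ 11 (mod 2867)
11^2 ≡ 11^2 = 121 ≡ 121 (mod 2867)
11^4 ≡ 121^2 = 14641 ≡ 306 (mod 2867)
11^8 ≡ 306^2 = 93636 ≡ 1892 (mod 2867)
11^16 ≡ 1892^2 = 3579664 ≡ 1648 (mod 2867)
11^32 ≡ 1648^2 = 2715904 ≡ 855 (mod 2867)
11^64 ≡ 855^2 = 731025 ≡ 2807 (mod 2867)
11^128 ≡ 2807^2 = 7879249 ≡ 733 (mod 2867)
11^256 ≡ 733^2 = 537289 ≡ 1160 (mod 2867)
11^512 ≡ 1160^2 = 1345600 ≡ 977 (mod 2867)
11^1024 ≡ 977^2 = 954529 ≡ 2685 (mod 2867)
11^2048 ≡ 2685^2 = 7209225 ≡ 1587 (mod 2867)
2866 = 2048 + 512 + 256 + 32 + 16 + 2 in binary powers of 2.
So 11^2866 ≡ 1587 · 977 · 1160 · 855 · 1648 · 121 ≡ 914 (mod 2867).
Since 914 ≠ 1, base 11 is a Fermat witness: 2867 is composite.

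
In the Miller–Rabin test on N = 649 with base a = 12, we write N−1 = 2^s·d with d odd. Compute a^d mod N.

649 − 1 = 648 = 2^3 · 81, so d = 81.
12^1 ≡ 12 (mod 649)
12^2 ≡ 12^2 = 144 ≡ 144 (mod 649)
12^4 ≡ 144^2 = 20736 ≡ 617 (mod 649)
12^8 ≡ 617^2 = 380689 ≡ 375 (mod 649)
12^16 ≡ 375^2 = 140625 ≡ 441 (mod 649)
12^32 ≡ 441^2 = 194481 ≡ 430 (mod 649)
12^64 ≡ 430^2 = 184900 ≡ 584 (mod 649)
81 = 64 + 16 + 1 in binary powers of 2.
So 12^81 ≡ 584 · 441 · 12 ≡ 639 (mod 649).
Squaring chain: 639 → 100 → 265; never reaches −1, so base 12 is a Miller–Rabin witness that 649 is composite.

639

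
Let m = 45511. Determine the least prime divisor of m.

71

45511 is odd.
Digit sum 16, not divisible by 3.
Ends in 1: not divisible by 5.
7: 45511 = 7·6501 + 4
11: 45511 = 11·4137 + 4
13: 45511 = 13·3500 + 11
17: 45511 = 17·2677 + 2
19: 45511 = 19·2395 + 6
23: 45511 = 23·1978 + 17
29: 45511 = 29·1569 + 10
31: 45511 = 31·1468 + 3
37: 45511 = 37·1230 + 1
41: 45511 = 41·1110 + 1
43: 45511 = 43·1058 + 17
47: 45511 = 47·968 + 15
53: 45511 = 53·858 + 37
59: 45511 = 59·771 + 22
61: 45511 = 61·746 + 5
67: 45511 = 67·679 + 18
71: 45511 = 71·641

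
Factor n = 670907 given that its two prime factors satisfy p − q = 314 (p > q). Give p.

991

Since p = q + 314, we have 670907 = q(q + 314), so q² + 314q − 670907 = 0.
Discriminant: 314² + 4·670907 = 98596 + 2683628 = 2782224; √2782224 = 1668.
q = (−314 + 1668)/2 = 677, and p = q + 314 = 991.
Check: 677 · 991 = 670907.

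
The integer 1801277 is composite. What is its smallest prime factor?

1801277 is odd.
Digit sum 26, not divisible by 3.
Ends in 7: not divisible by 5.
7: 1801277 = 7·257325 + 2
11: 1801277 = 11·163752 + 5
13: 1801277 = 13·138559 + 10
17: 1801277 = 17·105957 + 8
19: 1801277 = 19·94804 + 1
23: 1801277 = 23·78316 + 9
29: 1801277 = 29·62113

29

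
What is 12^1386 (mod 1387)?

875

12^1 ≡ 12 (mod 1387)
12^2 ≡ 12^2 = 144 ≡ 144 (mod 1387)
12^4 ≡ 144^2 = 20736 ≡ 1318 (mod 1387)
12^8 ≡ 1318^2 = 1737124 ≡ 600 (mod 1387)
12^16 ≡ 600^2 = 360000 ≡ 767 (mod 1387)
12^32 ≡ 767^2 = 588289 ≡ 201 (mod 1387)
12^64 ≡ 201^2 = 40401 ≡ 178 (mod 1387)
12^128 ≡ 178^2 = 31684 ≡ 1170 (mod 1387)
12^256 ≡ 1170^2 = 1368900 ≡ 1318 (mod 1387)
12^512 ≡ 1318^2 = 1737124 ≡ 600 (mod 1387)
12^1024 ≡ 600^2 = 360000 ≡ 767 (mod 1387)
1386 = 1024 + 256 + 64 + 32 + 8 + 2 in binary powers of 2.
So 12^1386 ≡ 767 · 1318 · 178 · 201 · 600 · 144 ≡ 875 (mod 1387).
Since 875 ≠ 1, base 12 is a Fermat witness: 1387 is composite.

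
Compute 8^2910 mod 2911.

2664

8^1 ≡ 8 (mod 2911)
8^2 ≡ 8^2 = 64 ≡ 64 (mod 2911)
8^4 ≡ 64^2 = 4096 ≡ 1185 (mod 2911)
8^8 ≡ 1185^2 = 1404225 ≡ 1123 (mod 2911)
8^16 ≡ 1123^2 = 1261129 ≡ 666 (mod 2911)
8^32 ≡ 666^2 = 443556 ≡ 1084 (mod 2911)
8^64 ≡ 1084^2 = 1175056 ≡ 1923 (mod 2911)
8^128 ≡ 1923^2 = 3697929 ≡ 959 (mod 2911)
8^256 ≡ 959^2 = 919681 ≡ 2716 (mod 2911)
8^512 ≡ 2716^2 = 7376656 ≡ 182 (mod 2911)
8^1024 ≡ 182^2 = 33124 ≡ 1103 (mod 2911)
8^2048 ≡ 1103^2 = 1216609 ≡ 2722 (mod 2911)
2910 = 2048 + 512 + 256 + 64 + 16 + 8 + 4 + 2 in binary powers of 2.
So 8^2910 ≡ 2722 · 182 · 2716 · 1923 · 666 · 1123 · 1185 · 64 ≡ 2664 (mod 2911).
Since 2664 ≠ 1, base 8 is a Fermat witness: 2911 is composite.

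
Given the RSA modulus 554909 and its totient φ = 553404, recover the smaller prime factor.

643

φ(n) = (p−1)(q−1) = n − (p+q) + 1, so p + q = 554909 − 553404 + 1 = 1506.
p and q are the roots of t² − 1506t + 554909 = 0.
Discriminant: 1506² − 4·554909 = 2268036 − 2219636 = 48400; √48400 = 220.
q = (1506 − 220)/2 = 643, p = (1506 + 220)/2 = 863.
Check: 643 · 863 = 554909.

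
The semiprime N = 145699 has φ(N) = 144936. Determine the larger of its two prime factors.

φ(n) = (p−1)(q−1) = n − (p+q) + 1, so p + q = 145699 − 144936 + 1 = 764.
p and q are the roots of t² − 764t + 145699 = 0.
Discriminant: 764² − 4·145699 = 583696 − 582796 = 900; √900 = 30.
q = (764 − 30)/2 = 367, p = (764 + 30)/2 = 397.
Check: 367 · 397 = 145699.

397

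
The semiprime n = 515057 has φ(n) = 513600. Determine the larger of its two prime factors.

φ(n) = (p−1)(q−1) = n − (p+q) + 1, so p + q = 515057 − 513600 + 1 = 1458.
p and q are the roots of t² − 1458t + 515057 = 0.
Discriminant: 1458² − 4·515057 = 2125764 − 2060228 = 65536; √65536 = 256.
q = (1458 − 256)/2 = 601, p = (1458 + 256)/2 = 857.
Check: 601 · 857 = 515057.

857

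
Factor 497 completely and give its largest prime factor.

71

497 = 7 · 71
71 is prime.
So 497 = 7 · 71; the largest prime factor is 71.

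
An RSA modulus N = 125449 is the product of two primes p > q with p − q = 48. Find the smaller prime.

331

Since p = q + 48, we have 125449 = q(q + 48), so q² + 48q − 125449 = 0.
Discriminant: 48² + 4·125449 = 2304 + 501796 = 504100; √504100 = 710.
q = (−48 + 710)/2 = 331, and p = q + 48 = 379.
Check: 331 · 379 = 125449.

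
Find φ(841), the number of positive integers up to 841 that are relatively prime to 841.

Factor: 841 = 29^2.
φ(841) = 29^1·(29−1) = 812.

812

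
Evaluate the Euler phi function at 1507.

1360

Factor: 1507 = 11 · 137.
φ(1507) = (11−1) · (137−1) = 10 · 136 = 1360.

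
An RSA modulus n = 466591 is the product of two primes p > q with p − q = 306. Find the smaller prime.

547

Since p = q + 306, we have 466591 = q(q + 306), so q² + 306q − 466591 = 0.
Discriminant: 306² + 4·466591 = 93636 + 1866364 = 1960000; √1960000 = 1400.
q = (−306 + 1400)/2 = 547, and p = q + 306 = 853.
Check: 547 · 853 = 466591.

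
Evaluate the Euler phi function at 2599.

Factor: 2599 = 23 · 113.
φ(2599) = (23−1) · (113−1) = 22 · 112 = 2464.

2464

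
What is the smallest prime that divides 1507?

1507 is odd.
Digit sum 13, not divisible by 3.
Ends in 7: not divisible by 5.
7: 1507 = 7·215 + 2
11: 1507 = 11·137

11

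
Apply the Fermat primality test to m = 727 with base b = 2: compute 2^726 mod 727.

1

2^1 ≡ 2 (mod 727)
2^2 ≡ 2^2 = 4 ≡ 4 (mod 727)
2^4 ≡ 4^2 = 16 ≡ 16 (mod 727)
2^8 ≡ 16^2 = 256 ≡ 256 (mod 727)
2^16 ≡ 256^2 = 65536 ≡ 106 (mod 727)
2^32 ≡ 106^2 = 11236 ≡ 331 (mod 727)
2^64 ≡ 331^2 = 109561 ≡ 511 (mod 727)
2^128 ≡ 511^2 = 261121 ≡ 128 (mod 727)
2^256 ≡ 128^2 = 16384 ≡ 390 (mod 727)
2^512 ≡ 390^2 = 152100 ≡ 157 (mod 727)
726 = 512 + 128 + 64 + 16 + 4 + 2 in binary powers of 2.
So 2^726 ≡ 157 · 128 · 511 · 106 · 16 · 4 ≡ 1 (mod 727).
Since the result is 1, base 2 gives no evidence that 727 is composite.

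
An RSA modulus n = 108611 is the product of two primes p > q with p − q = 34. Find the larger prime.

347

Since p = q + 34, we have 108611 = q(q + 34), so q² + 34q − 108611 = 0.
Discriminant: 34² + 4·108611 = 1156 + 434444 = 435600; √435600 = 660.
q = (−34 + 660)/2 = 313, and p = q + 34 = 347.
Check: 313 · 347 = 108611.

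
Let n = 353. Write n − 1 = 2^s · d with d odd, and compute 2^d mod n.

353 − 1 = 352 = 2^5 · 11, so d = 11.
2^1 ≡ 2 (mod 353)
2^2 ≡ 2^2 = 4 ≡ 4 (mod 353)
2^4 ≡ 4^2 = 16 ≡ 16 (mod 353)
2^8 ≡ 16^2 = 256 ≡ 256 (mod 353)
11 = 8 + 2 + 1 in binary powers of 2.
So 2^11 ≡ 256 · 4 · 2 ≡ 283 (mod 353).
Squaring chain: 283 → 311 → 352 → 1 → 1; reaches −1, so base 2 does not prove 353 composite.

283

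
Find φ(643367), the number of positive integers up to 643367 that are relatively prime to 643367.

Factor: 643367 = 53 · 61 · 199.
φ(643367) = (53−1) · (61−1) · (199−1) = 52 · 60 · 198 = 617760.

617760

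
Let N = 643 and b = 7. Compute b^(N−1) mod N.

1

7^1 ≡ 7 (mod 643)
7^2 ≡ 7^2 = 49 ≡ 49 (mod 643)
7^4 ≡ 49^2 = 2401 ≡ 472 (mod 643)
7^8 ≡ 472^2 = 222784 ≡ 306 (mod 643)
7^16 ≡ 306^2 = 93636 ≡ 401 (mod 643)
7^32 ≡ 401^2 = 160801 ≡ 51 (mod 643)
7^64 ≡ 51^2 = 2601 ≡ 29 (mod 643)
7^128 ≡ 29^2 = 841 ≡ 198 (mod 643)
7^256 ≡ 198^2 = 39204 ≡ 624 (mod 643)
7^512 ≡ 624^2 = 389376 ≡ 361 (mod 643)
642 = 512 + 128 + 2 in binary powers of 2.
So 7^642 ≡ 361 · 198 · 49 ≡ 1 (mod 643).
Since the result is 1, base 7 gives no evidence that 643 is composite.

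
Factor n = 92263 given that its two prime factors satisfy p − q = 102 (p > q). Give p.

359

Since p = q + 102, we have 92263 = q(q + 102), so q² + 102q − 92263 = 0.
Discriminant: 102² + 4·92263 = 10404 + 369052 = 379456; √379456 = 616.
q = (−102 + 616)/2 = 257, and p = q + 102 = 359.
Check: 257 · 359 = 92263.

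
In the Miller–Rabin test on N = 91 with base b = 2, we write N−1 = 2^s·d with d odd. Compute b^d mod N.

57

91 − 1 = 90 = 2^1 · 45, so d = 45.
2^1 ≡ 2 (mod 91)
2^2 ≡ 2^2 = 4 ≡ 4 (mod 91)
2^4 ≡ 4^2 = 16 ≡ 16 (mod 91)
2^8 ≡ 16^2 = 256 ≡ 74 (mod 91)
2^16 ≡ 74^2 = 5476 ≡ 16 (mod 91)
2^32 ≡ 16^2 = 256 ≡ 74 (mod 91)
45 = 32 + 8 + 4 + 1 in binary powers of 2.
So 2^45 ≡ 74 · 74 · 16 · 2 ≡ 57 (mod 91).
Squaring chain: 57; never reaches −1, so base 2 is a Miller–Rabin witness that 91 is composite.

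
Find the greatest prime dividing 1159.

1159 = 19 · 61
61 is prime.
So 1159 = 19 · 61; the largest prime factor is 61.

61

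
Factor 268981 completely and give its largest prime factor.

268981 = 47 · 5723
5723 = 59 · 97
97 is prime.
So 268981 = 47 · 59 · 97; the largest prime factor is 97.

97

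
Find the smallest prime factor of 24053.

67

24053 is odd.
Digit sum 14, not divisible by 3.
Ends in 3: not divisible by 5.
7: 24053 = 7·3436 + 1
11: 24053 = 11·2186 + 7
13: 24053 = 13·1850 + 3
17: 24053 = 17·1414 + 15
19: 24053 = 19·1265 + 18
23: 24053 = 23·1045 + 18
29: 24053 = 29·829 + 12
31: 24053 = 31·775 + 28
37: 24053 = 37·650 + 3
41: 24053 = 41·586 + 27
43: 24053 = 43·559 + 16
47: 24053 = 47·511 + 36
53: 24053 = 53·453 + 44
59: 24053 = 59·407 + 40
61: 24053 = 61·394 + 19
67: 24053 = 67·359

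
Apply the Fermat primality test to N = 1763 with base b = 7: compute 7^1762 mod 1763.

1197

7^1 ≡ 7 (mod 1763)
7^2 ≡ 7^2 = 49 ≡ 49 (mod 1763)
7^4 ≡ 49^2 = 2401 ≡ 638 (mod 1763)
7^8 ≡ 638^2 = 407044 ≡ 1554 (mod 1763)
7^16 ≡ 1554^2 = 2414916 ≡ 1369 (mod 1763)
7^32 ≡ 1369^2 = 1874161 ≡ 92 (mod 1763)
7^64 ≡ 92^2 = 8464 ≡ 1412 (mod 1763)
7^128 ≡ 1412^2 = 1993744 ≡ 1554 (mod 1763)
7^256 ≡ 1554^2 = 2414916 ≡ 1369 (mod 1763)
7^512 ≡ 1369^2 = 1874161 ≡ 92 (mod 1763)
7^1024 ≡ 92^2 = 8464 ≡ 1412 (mod 1763)
1762 = 1024 + 512 + 128 + 64 + 32 + 2 in binary powers of 2.
So 7^1762 ≡ 1412 · 92 · 1554 · 1412 · 92 · 49 ≡ 1197 (mod 1763).
Since 1197 ≠ 1, base 7 is a Fermat witness: 1763 is composite.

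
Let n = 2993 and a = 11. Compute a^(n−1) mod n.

11^1 ≡ 11 (mod 2993)
11^2 ≡ 11^2 = 121 ≡ 121 (mod 2993)
11^4 ≡ 121^2 = 14641 ≡ 2669 (mod 2993)
11^8 ≡ 2669^2 = 7123561 ≡ 221 (mod 2993)
11^16 ≡ 221^2 = 48841 ≡ 953 (mod 2993)
11^32 ≡ 953^2 = 908209 ≡ 1330 (mod 2993)
11^64 ≡ 1330^2 = 1768900 ≡ 37 (mod 2993)
11^128 ≡ 37^2 = 1369 ≡ 1369 (mod 2993)
11^256 ≡ 1369^2 = 1874161 ≡ 543 (mod 2993)
11^512 ≡ 543^2 = 294849 ≡ 1535 (mod 2993)
11^1024 ≡ 1535^2 = 2356225 ≡ 734 (mod 2993)
11^2048 ≡ 734^2 = 538756 ≡ 16 (mod 2993)
2992 = 2048 + 512 + 256 + 128 + 32 + 16 in binary powers of 2.
So 11^2992 ≡ 16 · 1535 · 543 · 1369 · 1330 · 953 ≡ 2806 (mod 2993).
Since 2806 ≠ 1, base 11 is a Fermat witness: 2993 is composite.

2806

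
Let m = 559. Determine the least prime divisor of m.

13

559 is odd.
Digit sum 19, not divisible by 3.
Ends in 9: not divisible by 5.
7: 559 = 7·79 + 6
11: 559 = 11·50 + 9
13: 559 = 13·43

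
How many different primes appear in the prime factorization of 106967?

3

106967 = 7^2 · 2183
2183 = 37 · 59
106967 = 7^2 · 37 · 59, which has 3 distinct prime factors.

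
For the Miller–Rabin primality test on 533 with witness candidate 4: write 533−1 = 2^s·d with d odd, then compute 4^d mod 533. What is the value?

533 − 1 = 532 = 2^2 · 133, so d = 133.
4^1 ≡ 4 (mod 533)
4^2 ≡ 4^2 = 16 ≡ 16 (mod 533)
4^4 ≡ 16^2 = 256 ≡ 256 (mod 533)
4^8 ≡ 256^2 = 65536 ≡ 510 (mod 533)
4^16 ≡ 510^2 = 260100 ≡ 529 (mod 533)
4^32 ≡ 529^2 = 279841 ≡ 16 (mod 533)
4^64 ≡ 16^2 = 256 ≡ 256 (mod 533)
4^128 ≡ 256^2 = 65536 ≡ 510 (mod 533)
133 = 128 + 4 + 1 in binary powers of 2.
So 4^133 ≡ 510 · 256 · 4 ≡ 433 (mod 533).
Squaring chain: 433 → 406; never reaches −1, so base 4 is a Miller–Rabin witness that 533 is composite.

433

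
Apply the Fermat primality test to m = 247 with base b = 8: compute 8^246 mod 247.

77

8^1 ≡ 8 (mod 247)
8^2 ≡ 8^2 = 64 ≡ 64 (mod 247)
8^4 ≡ 64^2 = 4096 ≡ 144 (mod 247)
8^8 ≡ 144^2 = 20736 ≡ 235 (mod 247)
8^16 ≡ 235^2 = 55225 ≡ 144 (mod 247)
8^32 ≡ 144^2 = 20736 ≡ 235 (mod 247)
8^64 ≡ 235^2 = 55225 ≡ 144 (mod 247)
8^128 ≡ 144^2 = 20736 ≡ 235 (mod 247)
246 = 128 + 64 + 32 + 16 + 4 + 2 in binary powers of 2.
So 8^246 ≡ 235 · 144 · 235 · 144 · 144 · 64 ≡ 77 (mod 247).
Since 77 ≠ 1, base 8 is a Fermat witness: 247 is composite.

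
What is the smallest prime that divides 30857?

30857 is odd.
Digit sum 23, not divisible by 3.
Ends in 7: not divisible by 5.
7: 30857 = 7·4408 + 1
11: 30857 = 11·2805 + 2
13: 30857 = 13·2373 + 8
17: 30857 = 17·1815 + 2
19: 30857 = 19·1624 + 1
23: 30857 = 23·1341 + 14
29: 30857 = 29·1064 + 1
31: 30857 = 31·995 + 12
37: 30857 = 37·833 + 36
41: 30857 = 41·752 + 25
43: 30857 = 43·717 + 26
47: 30857 = 47·656 + 25
53: 30857 = 53·582 + 11
59: 30857 = 59·523

59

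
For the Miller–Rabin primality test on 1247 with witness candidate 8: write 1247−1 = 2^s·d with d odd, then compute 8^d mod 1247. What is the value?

1247 − 1 = 1246 = 2^1 · 623, so d = 623.
8^1 ≡ 8 (mod 1247)
8^2 ≡ 8^2 = 64 ≡ 64 (mod 1247)
8^4 ≡ 64^2 = 4096 ≡ 355 (mod 1247)
8^8 ≡ 355^2 = 126025 ≡ 78 (mod 1247)
8^16 ≡ 78^2 = 6084 ≡ 1096 (mod 1247)
8^32 ≡ 1096^2 = 1201216 ≡ 355 (mod 1247)
8^64 ≡ 355^2 = 126025 ≡ 78 (mod 1247)
8^128 ≡ 78^2 = 6084 ≡ 1096 (mod 1247)
8^256 ≡ 1096^2 = 1201216 ≡ 355 (mod 1247)
8^512 ≡ 355^2 = 126025 ≡ 78 (mod 1247)
623 = 512 + 64 + 32 + 8 + 4 + 2 + 1 in binary powers of 2.
So 8^623 ≡ 78 · 78 · 355 · 78 · 355 · 64 · 8 ≡ 945 (mod 1247).
Squaring chain: 945; never reaches −1, so base 8 is a Miller–Rabin witness that 1247 is composite.

945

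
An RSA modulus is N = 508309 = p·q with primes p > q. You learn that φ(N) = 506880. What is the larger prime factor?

φ(n) = (p−1)(q−1) = n − (p+q) + 1, so p + q = 508309 − 506880 + 1 = 1430.
p and q are the roots of t² − 1430t + 508309 = 0.
Discriminant: 1430² − 4·508309 = 2044900 − 2033236 = 11664; √11664 = 108.
q = (1430 − 108)/2 = 661, p = (1430 + 108)/2 = 769.
Check: 661 · 769 = 508309.

769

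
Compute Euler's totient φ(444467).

Factor: 444467 = 19 · 149 · 157.
φ(444467) = (19−1) · (149−1) · (157−1) = 18 · 148 · 156 = 415584.

415584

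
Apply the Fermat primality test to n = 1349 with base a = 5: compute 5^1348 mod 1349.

5^1 ≡ 5 (mod 1349)
5^2 ≡ 5^2 = 25 ≡ 25 (mod 1349)
5^4 ≡ 25^2 = 625 ≡ 625 (mod 1349)
5^8 ≡ 625^2 = 390625 ≡ 764 (mod 1349)
5^16 ≡ 764^2 = 583696 ≡ 928 (mod 1349)
5^32 ≡ 928^2 = 861184 ≡ 522 (mod 1349)
5^64 ≡ 522^2 = 272484 ≡ 1335 (mod 1349)
5^128 ≡ 1335^2 = 1782225 ≡ 196 (mod 1349)
5^256 ≡ 196^2 = 38416 ≡ 644 (mod 1349)
5^512 ≡ 644^2 = 414736 ≡ 593 (mod 1349)
5^1024 ≡ 593^2 = 351649 ≡ 909 (mod 1349)
1348 = 1024 + 256 + 64 + 4 in binary powers of 2.
So 5^1348 ≡ 909 · 644 · 1335 · 625 ≡ 54 (mod 1349).
Since 54 ≠ 1, base 5 is a Fermat witness: 1349 is composite.

54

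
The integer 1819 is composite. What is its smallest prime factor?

1819 is odd.
Digit sum 19, not divisible by 3.
Ends in 9: not divisible by 5.
7: 1819 = 7·259 + 6
11: 1819 = 11·165 + 4
13: 1819 = 13·139 + 12
17: 1819 = 17·107

17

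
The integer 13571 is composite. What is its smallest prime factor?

41

13571 is odd.
Digit sum 17, not divisible by 3.
Ends in 1: not divisible by 5.
7: 13571 = 7·1938 + 5
11: 13571 = 11·1233 + 8
13: 13571 = 13·1043 + 12
17: 13571 = 17·798 + 5
19: 13571 = 19·714 + 5
23: 13571 = 23·590 + 1
29: 13571 = 29·467 + 28
31: 13571 = 31·437 + 24
37: 13571 = 37·366 + 29
41: 13571 = 41·331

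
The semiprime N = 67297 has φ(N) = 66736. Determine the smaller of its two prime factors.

φ(n) = (p−1)(q−1) = n − (p+q) + 1, so p + q = 67297 − 66736 + 1 = 562.
p and q are the roots of t² − 562t + 67297 = 0.
Discriminant: 562² − 4·67297 = 315844 − 269188 = 46656; √46656 = 216.
q = (562 − 216)/2 = 173, p = (562 + 216)/2 = 389.
Check: 173 · 389 = 67297.

173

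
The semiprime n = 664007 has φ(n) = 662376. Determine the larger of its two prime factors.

859

φ(n) = (p−1)(q−1) = n − (p+q) + 1, so p + q = 664007 − 662376 + 1 = 1632.
p and q are the roots of t² − 1632t + 664007 = 0.
Discriminant: 1632² − 4·664007 = 2663424 − 2656028 = 7396; √7396 = 86.
q = (1632 − 86)/2 = 773, p = (1632 + 86)/2 = 859.
Check: 773 · 859 = 664007.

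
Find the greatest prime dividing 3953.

67

3953 = 59 · 67
67 is prime.
So 3953 = 59 · 67; the largest prime factor is 67.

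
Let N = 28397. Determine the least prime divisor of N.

73

28397 is odd.
Digit sum 29, not divisible by 3.
Ends in 7: not divisible by 5.
7: 28397 = 7·4056 + 5
11: 28397 = 11·2581 + 6
13: 28397 = 13·2184 + 5
17: 28397 = 17·1670 + 7
19: 28397 = 19·1494 + 11
23: 28397 = 23·1234 + 15
29: 28397 = 29·979 + 6
31: 28397 = 31·916 + 1
37: 28397 = 37·767 + 18
41: 28397 = 41·692 + 25
43: 28397 = 43·660 + 17
47: 28397 = 47·604 + 9
53: 28397 = 53·535 + 42
59: 28397 = 59·481 + 18
61: 28397 = 61·465 + 32
67: 28397 = 67·423 + 56
71: 28397 = 71·399 + 68
73: 28397 = 73·389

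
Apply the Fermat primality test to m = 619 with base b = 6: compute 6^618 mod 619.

6^1 ≡ 6 (mod 619)
6^2 ≡ 6^2 = 36 ≡ 36 (mod 619)
6^4 ≡ 36^2 = 1296 ≡ 58 (mod 619)
6^8 ≡ 58^2 = 3364 ≡ 269 (mod 619)
6^16 ≡ 269^2 = 72361 ≡ 557 (mod 619)
6^32 ≡ 557^2 = 310249 ≡ 130 (mod 619)
6^64 ≡ 130^2 = 16900 ≡ 187 (mod 619)
6^128 ≡ 187^2 = 34969 ≡ 305 (mod 619)
6^256 ≡ 305^2 = 93025 ≡ 175 (mod 619)
6^512 ≡ 175^2 = 30625 ≡ 294 (mod 619)
618 = 512 + 64 + 32 + 8 + 2 in binary powers of 2.
So 6^618 ≡ 294 · 187 · 130 · 269 · 36 ≡ 1 (mod 619).
Since the result is 1, base 6 gives no evidence that 619 is composite.

1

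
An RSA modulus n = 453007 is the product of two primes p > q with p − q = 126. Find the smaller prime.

Since p = q + 126, we have 453007 = q(q + 126), so q² + 126q − 453007 = 0.
Discriminant: 126² + 4·453007 = 15876 + 1812028 = 1827904; √1827904 = 1352.
q = (−126 + 1352)/2 = 613, and p = q + 126 = 739.
Check: 613 · 739 = 453007.

613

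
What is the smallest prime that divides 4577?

4577 is odd.
Digit sum 23, not divisible by 3.
Ends in 7: not divisible by 5.
7: 4577 = 7·653 + 6
11: 4577 = 11·416 + 1
13: 4577 = 13·352 + 1
17: 4577 = 17·269 + 4
19: 4577 = 19·240 + 17
23: 4577 = 23·199

23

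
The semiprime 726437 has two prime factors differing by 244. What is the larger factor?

Since p = q + 244, we have 726437 = q(q + 244), so q² + 244q − 726437 = 0.
Discriminant: 244² + 4·726437 = 59536 + 2905748 = 2965284; √2965284 = 1722.
q = (−244 + 1722)/2 = 739, and p = q + 244 = 983.
Check: 739 · 983 = 726437.

983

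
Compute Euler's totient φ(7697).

Factor: 7697 = 43 · 179.
φ(7697) = (43−1) · (179−1) = 42 · 178 = 7476.

7476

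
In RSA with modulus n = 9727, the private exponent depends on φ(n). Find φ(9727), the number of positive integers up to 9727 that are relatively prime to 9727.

Factor: 9727 = 71 · 137.
φ(9727) = (71−1) · (137−1) = 70 · 136 = 9520.

9520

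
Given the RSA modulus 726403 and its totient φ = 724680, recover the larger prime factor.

991

φ(n) = (p−1)(q−1) = n − (p+q) + 1, so p + q = 726403 − 724680 + 1 = 1724.
p and q are the roots of t² − 1724t + 726403 = 0.
Discriminant: 1724² − 4·726403 = 2972176 − 2905612 = 66564; √66564 = 258.
q = (1724 − 258)/2 = 733, p = (1724 + 258)/2 = 991.
Check: 733 · 991 = 726403.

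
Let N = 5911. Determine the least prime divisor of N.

5911 is odd.
Digit sum 16, not divisible by 3.
Ends in 1: not divisible by 5.
7: 5911 = 7·844 + 3
11: 5911 = 11·537 + 4
13: 5911 = 13·454 + 9
17: 5911 = 17·347 + 12
19: 5911 = 19·311 + 2
23: 5911 = 23·257

23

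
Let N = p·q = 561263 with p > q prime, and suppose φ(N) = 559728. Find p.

φ(n) = (p−1)(q−1) = n − (p+q) + 1, so p + q = 561263 − 559728 + 1 = 1536.
p and q are the roots of t² − 1536t + 561263 = 0.
Discriminant: 1536² − 4·561263 = 2359296 − 2245052 = 114244; √114244 = 338.
q = (1536 − 338)/2 = 599, p = (1536 + 338)/2 = 937.
Check: 599 · 937 = 561263.

937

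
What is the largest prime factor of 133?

19

133 = 7 · 19
19 is prime.
So 133 = 7 · 19; the largest prime factor is 19.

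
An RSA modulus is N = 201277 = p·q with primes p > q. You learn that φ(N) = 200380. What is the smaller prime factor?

431

φ(n) = (p−1)(q−1) = n − (p+q) + 1, so p + q = 201277 − 200380 + 1 = 898.
p and q are the roots of t² − 898t + 201277 = 0.
Discriminant: 898² − 4·201277 = 806404 − 805108 = 1296; √1296 = 36.
q = (898 − 36)/2 = 431, p = (898 + 36)/2 = 467.
Check: 431 · 467 = 201277.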